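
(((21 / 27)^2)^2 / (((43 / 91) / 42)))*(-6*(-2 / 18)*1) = 21.68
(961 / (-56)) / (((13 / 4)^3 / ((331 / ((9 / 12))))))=-10178912 / 46137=-220.62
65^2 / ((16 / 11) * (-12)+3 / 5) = -232375 / 927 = -250.67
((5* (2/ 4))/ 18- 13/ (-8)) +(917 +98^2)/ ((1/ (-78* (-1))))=59086063/ 72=820639.76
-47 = -47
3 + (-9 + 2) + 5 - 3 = -2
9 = 9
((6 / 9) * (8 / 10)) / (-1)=-8 / 15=-0.53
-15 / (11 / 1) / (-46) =15 / 506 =0.03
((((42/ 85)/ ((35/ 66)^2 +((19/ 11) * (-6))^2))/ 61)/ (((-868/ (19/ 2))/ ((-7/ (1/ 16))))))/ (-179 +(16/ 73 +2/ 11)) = -620288592/ 1201462899815225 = -0.00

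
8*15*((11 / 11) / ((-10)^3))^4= 3 / 25000000000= 0.00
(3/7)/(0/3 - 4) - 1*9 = -255/28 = -9.11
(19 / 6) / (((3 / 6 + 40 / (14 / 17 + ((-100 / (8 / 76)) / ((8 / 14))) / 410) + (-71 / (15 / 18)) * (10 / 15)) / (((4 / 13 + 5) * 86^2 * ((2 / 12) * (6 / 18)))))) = -622170010 / 6187267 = -100.56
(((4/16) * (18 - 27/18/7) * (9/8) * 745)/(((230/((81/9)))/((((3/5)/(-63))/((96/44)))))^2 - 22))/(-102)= -7482035/7019171885824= -0.00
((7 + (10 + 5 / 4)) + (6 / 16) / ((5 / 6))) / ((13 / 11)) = 2057 / 130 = 15.82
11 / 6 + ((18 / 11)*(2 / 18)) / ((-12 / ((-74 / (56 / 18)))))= 2027 / 924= 2.19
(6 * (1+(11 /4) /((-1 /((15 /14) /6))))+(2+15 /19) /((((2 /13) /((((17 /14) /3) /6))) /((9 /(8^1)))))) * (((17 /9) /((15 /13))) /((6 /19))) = 1666561 /72576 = 22.96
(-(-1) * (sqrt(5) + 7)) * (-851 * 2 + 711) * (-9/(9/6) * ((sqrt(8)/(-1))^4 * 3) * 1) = 1141632 * sqrt(5) + 7991424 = 10544190.76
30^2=900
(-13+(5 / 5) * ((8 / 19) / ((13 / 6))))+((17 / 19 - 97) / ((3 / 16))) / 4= -104441 / 741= -140.95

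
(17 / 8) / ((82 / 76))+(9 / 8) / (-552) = 118741 / 60352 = 1.97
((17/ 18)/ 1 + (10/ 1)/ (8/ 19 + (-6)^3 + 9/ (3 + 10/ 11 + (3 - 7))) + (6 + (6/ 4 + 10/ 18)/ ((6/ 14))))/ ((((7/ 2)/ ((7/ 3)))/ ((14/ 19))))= 52908212/ 9198603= 5.75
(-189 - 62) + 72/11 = -2689/11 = -244.45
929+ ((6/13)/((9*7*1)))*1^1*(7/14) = 253618/273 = 929.00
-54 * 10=-540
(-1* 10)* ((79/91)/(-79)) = 10/91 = 0.11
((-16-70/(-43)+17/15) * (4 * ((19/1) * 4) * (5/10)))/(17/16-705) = 20766848/7264635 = 2.86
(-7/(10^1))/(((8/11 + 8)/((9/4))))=-231/1280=-0.18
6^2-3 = 33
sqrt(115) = 10.72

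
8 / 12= 2 / 3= 0.67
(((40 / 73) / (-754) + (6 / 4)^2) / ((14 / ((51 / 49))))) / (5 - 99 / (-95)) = 1199665605 / 43347116176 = 0.03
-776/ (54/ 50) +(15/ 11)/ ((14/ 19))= -2979905/ 4158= -716.67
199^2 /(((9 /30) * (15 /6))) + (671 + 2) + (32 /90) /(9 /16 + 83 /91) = 5166446011 /96615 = 53474.57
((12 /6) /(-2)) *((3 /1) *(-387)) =1161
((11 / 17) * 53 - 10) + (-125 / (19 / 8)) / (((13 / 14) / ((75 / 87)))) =-2991681 / 121771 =-24.57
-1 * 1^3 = -1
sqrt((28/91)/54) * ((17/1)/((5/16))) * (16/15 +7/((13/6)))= 227936 * sqrt(78)/114075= 17.65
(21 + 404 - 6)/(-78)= -419/78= -5.37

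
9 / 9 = 1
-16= -16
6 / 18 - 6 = -17 / 3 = -5.67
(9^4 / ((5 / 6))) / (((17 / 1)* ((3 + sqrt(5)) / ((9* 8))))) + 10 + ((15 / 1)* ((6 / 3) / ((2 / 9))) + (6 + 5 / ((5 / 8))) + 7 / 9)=19254106 / 765 -708588* sqrt(5) / 85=6528.17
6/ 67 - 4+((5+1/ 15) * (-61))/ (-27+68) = -471742/ 41205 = -11.45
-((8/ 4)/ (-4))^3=1/ 8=0.12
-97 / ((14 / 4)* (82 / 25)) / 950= -97 / 10906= -0.01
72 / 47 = 1.53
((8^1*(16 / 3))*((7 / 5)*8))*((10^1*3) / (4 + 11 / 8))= 114688 / 43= 2667.16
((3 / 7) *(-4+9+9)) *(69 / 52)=207 / 26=7.96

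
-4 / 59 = -0.07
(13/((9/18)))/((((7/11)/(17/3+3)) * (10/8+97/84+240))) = 14872/10181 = 1.46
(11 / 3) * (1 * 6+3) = 33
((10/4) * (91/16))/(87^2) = 455/242208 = 0.00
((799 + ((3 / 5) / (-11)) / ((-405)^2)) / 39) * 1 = 2402692874 / 117277875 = 20.49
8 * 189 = 1512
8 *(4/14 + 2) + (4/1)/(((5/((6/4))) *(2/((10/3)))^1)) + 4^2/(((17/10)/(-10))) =-8786/119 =-73.83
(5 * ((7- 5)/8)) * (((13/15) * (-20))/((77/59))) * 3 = -3835/77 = -49.81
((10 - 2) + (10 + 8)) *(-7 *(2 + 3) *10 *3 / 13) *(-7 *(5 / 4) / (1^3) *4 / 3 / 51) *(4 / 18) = 49000 / 459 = 106.75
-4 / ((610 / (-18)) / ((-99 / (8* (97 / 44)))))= -0.66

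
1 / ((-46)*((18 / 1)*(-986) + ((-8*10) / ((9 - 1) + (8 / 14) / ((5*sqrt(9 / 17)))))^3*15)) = 7091364218750*sqrt(17) / 1632713740062372142949 + 78011029104954991 / 117555389284490794292328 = 0.00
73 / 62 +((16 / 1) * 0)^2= 73 / 62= 1.18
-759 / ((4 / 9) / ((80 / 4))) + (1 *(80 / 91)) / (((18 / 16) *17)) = -475539425 / 13923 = -34154.95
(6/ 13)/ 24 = 1/ 52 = 0.02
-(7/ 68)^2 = -49/ 4624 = -0.01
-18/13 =-1.38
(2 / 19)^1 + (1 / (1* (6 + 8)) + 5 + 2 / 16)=5641 / 1064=5.30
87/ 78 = 29/ 26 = 1.12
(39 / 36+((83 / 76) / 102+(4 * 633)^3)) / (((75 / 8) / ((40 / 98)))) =167781319181356 / 237405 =706730351.85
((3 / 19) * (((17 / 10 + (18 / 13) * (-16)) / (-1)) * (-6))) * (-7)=167517 / 1235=135.64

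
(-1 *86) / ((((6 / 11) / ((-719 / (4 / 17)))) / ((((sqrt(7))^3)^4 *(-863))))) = -586999847337673 / 12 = -48916653944806.08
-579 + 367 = -212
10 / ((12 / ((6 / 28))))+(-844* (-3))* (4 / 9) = 94543 / 84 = 1125.51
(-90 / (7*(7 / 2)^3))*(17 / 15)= -816 / 2401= -0.34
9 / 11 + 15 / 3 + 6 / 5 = 386 / 55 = 7.02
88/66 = 4/3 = 1.33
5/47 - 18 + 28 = 475/47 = 10.11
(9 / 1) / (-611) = -9 / 611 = -0.01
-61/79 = -0.77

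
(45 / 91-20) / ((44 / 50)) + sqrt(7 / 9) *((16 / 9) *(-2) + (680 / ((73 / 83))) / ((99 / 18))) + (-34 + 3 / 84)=-224743 / 4004 + 990224 *sqrt(7) / 21681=64.71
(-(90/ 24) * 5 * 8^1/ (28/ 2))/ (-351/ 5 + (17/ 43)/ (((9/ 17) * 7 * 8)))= 1161000/ 7605427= 0.15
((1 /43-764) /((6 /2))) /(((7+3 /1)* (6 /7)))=-229957 /7740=-29.71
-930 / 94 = -465 / 47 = -9.89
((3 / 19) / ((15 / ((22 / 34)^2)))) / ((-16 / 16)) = -121 / 27455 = -0.00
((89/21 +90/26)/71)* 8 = 0.87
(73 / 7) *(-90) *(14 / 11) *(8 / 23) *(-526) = 55293120 / 253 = 218549.88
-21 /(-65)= 21 /65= 0.32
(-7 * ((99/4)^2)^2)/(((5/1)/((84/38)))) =-1161246.82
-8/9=-0.89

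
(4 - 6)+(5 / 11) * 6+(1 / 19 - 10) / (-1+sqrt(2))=-23.29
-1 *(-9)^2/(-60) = 27/20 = 1.35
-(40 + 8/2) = -44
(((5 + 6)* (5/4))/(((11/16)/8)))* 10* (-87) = -139200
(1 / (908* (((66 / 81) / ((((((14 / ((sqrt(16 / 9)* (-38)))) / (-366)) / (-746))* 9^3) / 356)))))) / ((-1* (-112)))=-19683 / 787029045501952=-0.00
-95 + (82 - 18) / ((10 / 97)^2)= 148169 / 25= 5926.76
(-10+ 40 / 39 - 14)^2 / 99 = 802816 / 150579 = 5.33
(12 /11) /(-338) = -6 /1859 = -0.00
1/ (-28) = -1/ 28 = -0.04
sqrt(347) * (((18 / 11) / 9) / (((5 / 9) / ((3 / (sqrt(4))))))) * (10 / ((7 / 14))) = 108 * sqrt(347) / 11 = 182.89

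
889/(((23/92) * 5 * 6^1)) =1778/15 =118.53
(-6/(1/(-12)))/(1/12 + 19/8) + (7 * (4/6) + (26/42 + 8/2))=15931/413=38.57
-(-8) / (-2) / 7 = -4 / 7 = -0.57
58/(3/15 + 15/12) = 40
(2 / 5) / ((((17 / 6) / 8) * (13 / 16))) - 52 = -55924 / 1105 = -50.61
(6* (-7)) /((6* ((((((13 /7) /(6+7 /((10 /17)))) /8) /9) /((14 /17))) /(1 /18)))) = -245588 /1105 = -222.25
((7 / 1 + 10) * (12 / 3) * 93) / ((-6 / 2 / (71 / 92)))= -37417 / 23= -1626.83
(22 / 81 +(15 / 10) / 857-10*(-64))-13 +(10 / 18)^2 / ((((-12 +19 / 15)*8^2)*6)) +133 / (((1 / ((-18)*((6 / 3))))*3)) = -1385807684405 / 1430545536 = -968.73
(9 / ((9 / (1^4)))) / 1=1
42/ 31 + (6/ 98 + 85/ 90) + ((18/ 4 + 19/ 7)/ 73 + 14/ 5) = 26243627/ 4989915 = 5.26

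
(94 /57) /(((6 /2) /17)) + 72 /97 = 10.09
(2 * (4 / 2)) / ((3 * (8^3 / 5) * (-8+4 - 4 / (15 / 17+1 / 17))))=-0.00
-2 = -2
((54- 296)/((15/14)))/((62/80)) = -27104/93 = -291.44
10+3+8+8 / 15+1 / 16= 5183 / 240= 21.60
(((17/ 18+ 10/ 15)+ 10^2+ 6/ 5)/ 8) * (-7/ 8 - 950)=-70387571/ 5760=-12220.06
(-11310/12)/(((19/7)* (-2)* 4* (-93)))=-13195/28272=-0.47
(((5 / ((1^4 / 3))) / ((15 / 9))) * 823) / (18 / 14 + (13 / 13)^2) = 51849 / 16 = 3240.56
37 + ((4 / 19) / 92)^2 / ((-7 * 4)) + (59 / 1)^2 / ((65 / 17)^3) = 145780345944071 / 1468456125500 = 99.27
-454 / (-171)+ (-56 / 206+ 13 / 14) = 816605 / 246582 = 3.31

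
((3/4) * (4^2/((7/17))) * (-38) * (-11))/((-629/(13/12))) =-5434/259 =-20.98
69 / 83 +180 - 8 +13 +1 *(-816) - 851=-122937 / 83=-1481.17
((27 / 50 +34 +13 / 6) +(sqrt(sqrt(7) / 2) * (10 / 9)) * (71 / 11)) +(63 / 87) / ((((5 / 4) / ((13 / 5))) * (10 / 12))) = 355 * sqrt(2) * 7^(1 / 4) / 99 +418841 / 10875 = 46.76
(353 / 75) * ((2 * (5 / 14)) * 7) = 353 / 15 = 23.53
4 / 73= 0.05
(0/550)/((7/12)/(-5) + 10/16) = 0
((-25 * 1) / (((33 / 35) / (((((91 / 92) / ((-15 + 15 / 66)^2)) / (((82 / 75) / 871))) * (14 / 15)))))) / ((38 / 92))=-216.34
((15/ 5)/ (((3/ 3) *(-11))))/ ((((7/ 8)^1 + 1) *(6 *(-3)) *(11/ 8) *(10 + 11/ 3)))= 32/ 74415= 0.00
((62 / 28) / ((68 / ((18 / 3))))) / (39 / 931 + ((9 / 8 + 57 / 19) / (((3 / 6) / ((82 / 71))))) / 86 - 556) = -1218147 / 3465606247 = -0.00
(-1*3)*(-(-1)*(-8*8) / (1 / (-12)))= -2304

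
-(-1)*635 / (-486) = -635 / 486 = -1.31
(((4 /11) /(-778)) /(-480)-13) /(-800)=13350479 /821568000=0.02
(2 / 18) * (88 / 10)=44 / 45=0.98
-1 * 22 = -22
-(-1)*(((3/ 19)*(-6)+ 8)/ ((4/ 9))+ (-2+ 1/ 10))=13.97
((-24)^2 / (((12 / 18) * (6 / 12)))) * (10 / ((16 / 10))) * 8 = 86400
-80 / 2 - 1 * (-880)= 840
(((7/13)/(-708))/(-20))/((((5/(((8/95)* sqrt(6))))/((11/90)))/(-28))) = -539* sqrt(6)/245919375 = -0.00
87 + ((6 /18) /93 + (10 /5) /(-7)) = 86.72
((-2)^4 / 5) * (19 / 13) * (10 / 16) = 38 / 13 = 2.92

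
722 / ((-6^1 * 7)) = -361 / 21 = -17.19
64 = 64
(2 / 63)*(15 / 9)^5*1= 6250 / 15309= 0.41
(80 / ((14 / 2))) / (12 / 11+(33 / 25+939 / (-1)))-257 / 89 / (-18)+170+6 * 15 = 41743676651 / 160461126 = 260.15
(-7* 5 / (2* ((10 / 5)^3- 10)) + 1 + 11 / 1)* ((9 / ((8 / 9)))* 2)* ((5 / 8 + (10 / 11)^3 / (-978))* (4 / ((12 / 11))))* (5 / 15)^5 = 269774485 / 68162688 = 3.96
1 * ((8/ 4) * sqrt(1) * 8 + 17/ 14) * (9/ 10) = 2169/ 140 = 15.49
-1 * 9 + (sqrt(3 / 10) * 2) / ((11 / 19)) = -9 + 19 * sqrt(30) / 55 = -7.11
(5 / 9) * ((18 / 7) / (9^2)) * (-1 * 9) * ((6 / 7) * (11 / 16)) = -0.09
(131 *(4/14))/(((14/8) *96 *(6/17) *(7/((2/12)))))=2227/148176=0.02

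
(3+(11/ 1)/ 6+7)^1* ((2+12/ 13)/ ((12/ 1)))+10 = 6029/ 468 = 12.88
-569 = -569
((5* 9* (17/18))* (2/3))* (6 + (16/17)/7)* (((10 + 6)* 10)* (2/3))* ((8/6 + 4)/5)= 3737600/189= 19775.66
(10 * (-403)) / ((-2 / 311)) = 626665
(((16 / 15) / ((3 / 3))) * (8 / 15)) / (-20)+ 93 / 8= 104369 / 9000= 11.60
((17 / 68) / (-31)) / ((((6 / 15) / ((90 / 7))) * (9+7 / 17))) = -765 / 27776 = -0.03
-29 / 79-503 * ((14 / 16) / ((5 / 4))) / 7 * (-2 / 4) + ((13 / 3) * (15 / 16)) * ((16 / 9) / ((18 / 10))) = 3685217 / 127980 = 28.80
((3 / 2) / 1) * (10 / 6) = 5 / 2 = 2.50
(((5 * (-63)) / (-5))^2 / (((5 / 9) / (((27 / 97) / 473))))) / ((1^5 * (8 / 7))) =6751269 / 1835240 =3.68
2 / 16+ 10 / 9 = 89 / 72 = 1.24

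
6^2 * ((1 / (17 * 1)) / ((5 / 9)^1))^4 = 0.00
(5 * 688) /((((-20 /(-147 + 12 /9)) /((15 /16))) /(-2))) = -93955 /2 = -46977.50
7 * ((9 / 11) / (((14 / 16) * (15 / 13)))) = 312 / 55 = 5.67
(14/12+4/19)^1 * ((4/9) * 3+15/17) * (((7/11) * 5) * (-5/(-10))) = 620935/127908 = 4.85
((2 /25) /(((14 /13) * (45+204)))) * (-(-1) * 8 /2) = 52 /43575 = 0.00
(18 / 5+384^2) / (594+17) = 737298 / 3055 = 241.34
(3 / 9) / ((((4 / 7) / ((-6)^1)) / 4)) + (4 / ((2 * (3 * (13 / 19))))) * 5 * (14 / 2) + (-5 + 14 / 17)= 10559 / 663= 15.93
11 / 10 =1.10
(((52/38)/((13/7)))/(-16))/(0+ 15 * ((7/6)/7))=-7/380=-0.02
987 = 987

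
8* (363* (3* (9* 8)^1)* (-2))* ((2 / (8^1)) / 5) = -62726.40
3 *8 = 24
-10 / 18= -5 / 9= -0.56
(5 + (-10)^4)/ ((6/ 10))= 16675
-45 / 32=-1.41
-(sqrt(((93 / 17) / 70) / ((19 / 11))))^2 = -1023 / 22610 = -0.05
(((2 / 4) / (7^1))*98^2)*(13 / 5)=8918 / 5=1783.60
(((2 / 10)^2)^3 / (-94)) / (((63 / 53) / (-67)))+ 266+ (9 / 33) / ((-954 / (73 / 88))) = 1262760440883629 / 4747223250000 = 266.00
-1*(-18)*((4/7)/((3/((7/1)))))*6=144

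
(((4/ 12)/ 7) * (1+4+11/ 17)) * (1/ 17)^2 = 32/ 34391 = 0.00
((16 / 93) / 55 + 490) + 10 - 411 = 455251 / 5115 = 89.00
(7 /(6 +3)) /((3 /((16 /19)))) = 112 /513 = 0.22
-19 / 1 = -19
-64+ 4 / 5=-316 / 5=-63.20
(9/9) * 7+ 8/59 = 421/59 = 7.14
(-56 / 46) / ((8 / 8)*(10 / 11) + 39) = -308 / 10097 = -0.03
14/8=7/4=1.75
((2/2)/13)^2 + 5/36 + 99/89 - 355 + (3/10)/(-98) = -23464251791/66330810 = -353.75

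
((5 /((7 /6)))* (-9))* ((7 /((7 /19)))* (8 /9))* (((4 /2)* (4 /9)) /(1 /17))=-9843.81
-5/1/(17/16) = -80/17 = -4.71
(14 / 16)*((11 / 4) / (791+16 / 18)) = 693 / 228064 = 0.00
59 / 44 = 1.34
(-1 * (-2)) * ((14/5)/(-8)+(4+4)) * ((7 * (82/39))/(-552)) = -4879/11960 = -0.41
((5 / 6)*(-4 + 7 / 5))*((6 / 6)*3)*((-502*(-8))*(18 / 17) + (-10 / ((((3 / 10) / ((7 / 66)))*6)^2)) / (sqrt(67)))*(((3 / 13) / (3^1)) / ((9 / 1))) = -4016 / 17 + 6125*sqrt(67) / 212760108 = -236.24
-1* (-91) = 91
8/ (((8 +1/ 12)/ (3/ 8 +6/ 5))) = 756/ 485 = 1.56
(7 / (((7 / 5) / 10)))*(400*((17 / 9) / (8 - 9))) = -340000 / 9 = -37777.78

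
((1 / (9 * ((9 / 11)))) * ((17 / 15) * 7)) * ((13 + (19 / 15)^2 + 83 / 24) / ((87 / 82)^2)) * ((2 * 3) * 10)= 143085096154 / 137945025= 1037.26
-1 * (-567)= 567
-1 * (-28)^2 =-784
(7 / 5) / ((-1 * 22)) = -7 / 110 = -0.06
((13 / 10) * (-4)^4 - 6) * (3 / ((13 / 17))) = 83334 / 65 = 1282.06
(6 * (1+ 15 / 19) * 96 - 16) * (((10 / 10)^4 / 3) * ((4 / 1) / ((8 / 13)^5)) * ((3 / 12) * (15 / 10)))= 447408065 / 77824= 5748.97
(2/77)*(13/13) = 2/77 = 0.03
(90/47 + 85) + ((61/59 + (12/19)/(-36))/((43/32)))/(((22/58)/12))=2762319757/24920951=110.84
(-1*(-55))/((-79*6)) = -55/474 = -0.12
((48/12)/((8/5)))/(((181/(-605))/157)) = -474925/362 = -1311.95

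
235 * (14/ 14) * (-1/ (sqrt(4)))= -235/ 2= -117.50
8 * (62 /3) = 496 /3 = 165.33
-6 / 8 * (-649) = 1947 / 4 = 486.75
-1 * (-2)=2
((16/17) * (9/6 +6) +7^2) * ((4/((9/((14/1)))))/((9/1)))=53368/1377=38.76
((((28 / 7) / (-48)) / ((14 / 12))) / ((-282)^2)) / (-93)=0.00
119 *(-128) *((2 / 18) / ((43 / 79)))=-1203328 / 387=-3109.37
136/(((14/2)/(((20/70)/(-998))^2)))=0.00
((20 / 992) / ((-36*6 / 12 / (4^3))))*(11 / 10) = -22 / 279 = -0.08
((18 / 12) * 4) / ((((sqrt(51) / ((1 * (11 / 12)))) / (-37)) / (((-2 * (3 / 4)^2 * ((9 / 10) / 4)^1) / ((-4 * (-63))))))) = 1221 * sqrt(51) / 304640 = 0.03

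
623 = 623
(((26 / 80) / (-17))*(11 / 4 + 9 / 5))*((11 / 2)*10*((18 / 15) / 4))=-39039 / 27200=-1.44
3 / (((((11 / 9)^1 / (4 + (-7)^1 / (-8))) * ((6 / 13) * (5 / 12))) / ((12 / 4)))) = 41067 / 220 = 186.67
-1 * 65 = -65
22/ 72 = 11/ 36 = 0.31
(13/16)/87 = 13/1392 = 0.01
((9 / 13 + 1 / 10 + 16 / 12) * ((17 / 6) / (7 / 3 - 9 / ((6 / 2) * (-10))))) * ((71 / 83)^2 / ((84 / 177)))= 4191525967 / 1188600504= 3.53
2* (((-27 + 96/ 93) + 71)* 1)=90.06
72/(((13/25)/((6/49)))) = 10800/637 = 16.95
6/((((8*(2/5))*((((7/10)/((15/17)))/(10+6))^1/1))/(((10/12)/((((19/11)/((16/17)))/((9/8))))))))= 742500/38437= 19.32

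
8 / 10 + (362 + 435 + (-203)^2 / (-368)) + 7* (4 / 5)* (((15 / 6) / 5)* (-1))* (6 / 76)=4793701 / 6992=685.60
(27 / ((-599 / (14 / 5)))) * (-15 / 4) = 567 / 1198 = 0.47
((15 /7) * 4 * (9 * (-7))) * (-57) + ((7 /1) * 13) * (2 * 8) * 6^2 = 83196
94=94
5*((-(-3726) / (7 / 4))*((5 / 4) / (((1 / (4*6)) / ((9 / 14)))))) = 10060200 / 49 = 205310.20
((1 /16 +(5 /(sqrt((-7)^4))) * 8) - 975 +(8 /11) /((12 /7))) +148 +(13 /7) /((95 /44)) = -824.84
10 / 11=0.91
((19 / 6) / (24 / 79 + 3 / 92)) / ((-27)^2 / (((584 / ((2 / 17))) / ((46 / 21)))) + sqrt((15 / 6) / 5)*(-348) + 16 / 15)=-18132488508437520*sqrt(2) / 670323467788101557- 434039955306076 / 2010970403364304671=-0.04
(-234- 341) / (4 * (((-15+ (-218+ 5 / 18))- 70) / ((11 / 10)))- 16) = 56925 / 110564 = 0.51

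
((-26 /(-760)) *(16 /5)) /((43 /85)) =884 /4085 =0.22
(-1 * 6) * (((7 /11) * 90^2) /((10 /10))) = -340200 /11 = -30927.27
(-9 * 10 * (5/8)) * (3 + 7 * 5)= -4275/2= -2137.50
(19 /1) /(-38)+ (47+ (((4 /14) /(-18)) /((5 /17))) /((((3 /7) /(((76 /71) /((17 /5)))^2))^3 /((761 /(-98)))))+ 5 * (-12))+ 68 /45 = -5296537720683155779501 /441978326130142891710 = -11.98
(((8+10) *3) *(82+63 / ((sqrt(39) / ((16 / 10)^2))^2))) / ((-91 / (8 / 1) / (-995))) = 64670803488 / 147875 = 437334.26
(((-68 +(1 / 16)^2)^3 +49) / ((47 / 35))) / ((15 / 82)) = -504504139572811 / 394264576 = -1279608.09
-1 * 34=-34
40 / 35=8 / 7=1.14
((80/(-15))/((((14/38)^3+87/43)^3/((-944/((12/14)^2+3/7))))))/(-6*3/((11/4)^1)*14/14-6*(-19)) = 687060425235707638192/152016607197644007699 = 4.52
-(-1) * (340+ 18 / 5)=1718 / 5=343.60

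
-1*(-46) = 46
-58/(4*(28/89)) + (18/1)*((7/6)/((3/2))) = -32.09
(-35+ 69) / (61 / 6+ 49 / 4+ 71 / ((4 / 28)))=408 / 6233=0.07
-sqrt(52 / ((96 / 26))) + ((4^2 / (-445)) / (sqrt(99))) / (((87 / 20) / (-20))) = -13 * sqrt(3) / 6 + 1280 * sqrt(11) / 255519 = -3.74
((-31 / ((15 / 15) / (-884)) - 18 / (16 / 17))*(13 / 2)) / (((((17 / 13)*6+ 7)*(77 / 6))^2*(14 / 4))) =88405083 / 63099806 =1.40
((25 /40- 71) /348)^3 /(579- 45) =-178453547 /11522559246336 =-0.00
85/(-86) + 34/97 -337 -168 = -4218031/8342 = -505.64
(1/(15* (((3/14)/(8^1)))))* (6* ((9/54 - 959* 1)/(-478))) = 322168/10755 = 29.96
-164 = -164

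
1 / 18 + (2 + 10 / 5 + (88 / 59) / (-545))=2345731 / 578790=4.05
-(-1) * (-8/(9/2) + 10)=74/9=8.22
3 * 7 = 21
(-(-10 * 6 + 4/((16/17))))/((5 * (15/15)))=223/20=11.15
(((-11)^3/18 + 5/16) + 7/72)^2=5407.36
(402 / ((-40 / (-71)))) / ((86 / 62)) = 442401 / 860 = 514.42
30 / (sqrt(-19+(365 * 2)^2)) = 10 * sqrt(59209) / 59209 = 0.04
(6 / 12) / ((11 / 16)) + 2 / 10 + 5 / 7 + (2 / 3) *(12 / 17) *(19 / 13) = 2.33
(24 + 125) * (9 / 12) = 447 / 4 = 111.75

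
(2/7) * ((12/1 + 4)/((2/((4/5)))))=64/35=1.83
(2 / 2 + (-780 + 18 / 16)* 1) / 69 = -6223 / 552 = -11.27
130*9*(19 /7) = 22230 /7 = 3175.71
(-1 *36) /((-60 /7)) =21 /5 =4.20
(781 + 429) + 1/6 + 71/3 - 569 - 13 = 3911/6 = 651.83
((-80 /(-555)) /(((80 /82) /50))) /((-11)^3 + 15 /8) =-6560 /1180263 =-0.01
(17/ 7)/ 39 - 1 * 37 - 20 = -15544/ 273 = -56.94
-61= -61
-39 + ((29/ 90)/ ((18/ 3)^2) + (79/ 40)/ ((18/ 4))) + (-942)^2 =2874934451/ 3240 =887325.45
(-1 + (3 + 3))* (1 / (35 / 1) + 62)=2171 / 7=310.14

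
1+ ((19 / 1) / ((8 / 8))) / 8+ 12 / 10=183 / 40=4.58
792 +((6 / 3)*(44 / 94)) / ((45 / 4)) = 792.08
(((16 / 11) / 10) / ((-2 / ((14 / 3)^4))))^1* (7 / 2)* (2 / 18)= -537824 / 40095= -13.41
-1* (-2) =2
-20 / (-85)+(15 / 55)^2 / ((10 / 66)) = 679 / 935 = 0.73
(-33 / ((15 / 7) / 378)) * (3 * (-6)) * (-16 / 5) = -8382528 / 25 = -335301.12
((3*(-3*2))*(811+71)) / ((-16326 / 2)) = 1764 / 907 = 1.94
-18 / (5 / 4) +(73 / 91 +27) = 6098 / 455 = 13.40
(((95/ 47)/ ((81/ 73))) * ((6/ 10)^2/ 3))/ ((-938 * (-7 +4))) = 1387/ 17854830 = 0.00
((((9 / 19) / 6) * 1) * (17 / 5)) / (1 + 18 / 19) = 51 / 370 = 0.14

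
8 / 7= 1.14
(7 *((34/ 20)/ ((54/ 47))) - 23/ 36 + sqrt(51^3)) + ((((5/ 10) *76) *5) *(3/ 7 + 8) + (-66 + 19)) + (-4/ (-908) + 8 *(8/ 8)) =51 *sqrt(51) + 337250078/ 214515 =1936.36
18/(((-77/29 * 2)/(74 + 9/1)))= -21663/77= -281.34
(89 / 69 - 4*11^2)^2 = 1109356249 / 4761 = 233009.08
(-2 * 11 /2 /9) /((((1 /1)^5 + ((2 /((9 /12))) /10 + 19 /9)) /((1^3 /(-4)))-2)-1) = 55 /743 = 0.07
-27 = -27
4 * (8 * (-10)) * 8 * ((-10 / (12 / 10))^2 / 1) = -1600000 / 9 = -177777.78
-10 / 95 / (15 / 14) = -28 / 285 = -0.10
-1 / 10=-0.10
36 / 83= 0.43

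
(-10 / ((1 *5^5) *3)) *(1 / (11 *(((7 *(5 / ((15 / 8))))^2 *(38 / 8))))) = -3 / 51205000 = -0.00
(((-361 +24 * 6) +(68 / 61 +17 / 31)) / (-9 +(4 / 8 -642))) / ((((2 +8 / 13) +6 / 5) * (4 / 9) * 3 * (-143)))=-3054015 / 6711401048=-0.00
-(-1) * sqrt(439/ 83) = sqrt(36437)/ 83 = 2.30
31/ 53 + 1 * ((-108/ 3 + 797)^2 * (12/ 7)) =368321173/ 371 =992779.44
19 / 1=19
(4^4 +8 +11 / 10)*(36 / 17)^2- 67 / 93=159663049 / 134385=1188.10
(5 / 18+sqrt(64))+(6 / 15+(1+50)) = 5371 / 90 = 59.68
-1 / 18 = -0.06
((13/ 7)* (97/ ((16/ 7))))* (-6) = -3783/ 8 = -472.88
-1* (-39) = 39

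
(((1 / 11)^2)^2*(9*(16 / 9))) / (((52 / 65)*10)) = 2 / 14641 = 0.00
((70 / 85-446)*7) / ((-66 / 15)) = 12040 / 17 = 708.24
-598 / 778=-299 / 389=-0.77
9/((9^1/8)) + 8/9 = 80/9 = 8.89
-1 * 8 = -8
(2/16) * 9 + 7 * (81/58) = 2529/232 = 10.90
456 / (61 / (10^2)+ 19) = 45600 / 1961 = 23.25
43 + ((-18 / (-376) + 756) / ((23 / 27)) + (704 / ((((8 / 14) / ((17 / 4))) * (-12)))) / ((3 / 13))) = -960.24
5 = 5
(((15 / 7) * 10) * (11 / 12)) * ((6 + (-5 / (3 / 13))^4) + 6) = 4909189175 / 1134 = 4329090.98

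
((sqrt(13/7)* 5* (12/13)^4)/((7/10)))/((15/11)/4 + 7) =45619200* sqrt(91)/452034947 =0.96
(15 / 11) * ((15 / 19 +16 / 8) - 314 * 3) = -267675 / 209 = -1280.74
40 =40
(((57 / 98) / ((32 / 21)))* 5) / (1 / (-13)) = -11115 / 448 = -24.81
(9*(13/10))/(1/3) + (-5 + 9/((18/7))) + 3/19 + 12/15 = 3283/95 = 34.56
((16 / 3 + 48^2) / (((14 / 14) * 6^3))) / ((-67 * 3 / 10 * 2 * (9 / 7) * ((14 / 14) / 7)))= -212170 / 146529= -1.45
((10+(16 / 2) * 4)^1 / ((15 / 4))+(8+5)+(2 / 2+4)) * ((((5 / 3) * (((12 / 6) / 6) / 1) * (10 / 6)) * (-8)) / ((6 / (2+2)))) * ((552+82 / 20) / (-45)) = 1781.96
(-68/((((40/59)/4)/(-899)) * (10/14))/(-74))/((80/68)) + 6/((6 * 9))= -965698987/166500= -5799.99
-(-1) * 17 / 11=17 / 11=1.55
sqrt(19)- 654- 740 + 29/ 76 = -105915/ 76 + sqrt(19) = -1389.26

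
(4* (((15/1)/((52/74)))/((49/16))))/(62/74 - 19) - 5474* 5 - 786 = -28157.54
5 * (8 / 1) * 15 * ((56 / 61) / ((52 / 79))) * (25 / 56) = 296250 / 793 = 373.58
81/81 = 1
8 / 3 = 2.67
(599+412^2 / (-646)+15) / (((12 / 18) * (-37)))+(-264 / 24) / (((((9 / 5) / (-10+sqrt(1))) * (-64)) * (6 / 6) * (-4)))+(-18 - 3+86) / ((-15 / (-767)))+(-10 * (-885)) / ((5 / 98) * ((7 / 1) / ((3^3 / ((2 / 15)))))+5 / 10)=109397760873779 / 5222491392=20947.43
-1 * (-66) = 66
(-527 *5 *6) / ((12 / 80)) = -105400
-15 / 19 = -0.79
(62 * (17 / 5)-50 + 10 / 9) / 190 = 3643 / 4275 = 0.85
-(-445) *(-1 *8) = -3560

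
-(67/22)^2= -4489/484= -9.27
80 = 80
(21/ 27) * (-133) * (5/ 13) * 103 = -479465/ 117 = -4097.99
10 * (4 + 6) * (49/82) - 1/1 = 2409/41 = 58.76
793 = 793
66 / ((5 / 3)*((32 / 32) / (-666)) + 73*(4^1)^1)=131868 / 583411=0.23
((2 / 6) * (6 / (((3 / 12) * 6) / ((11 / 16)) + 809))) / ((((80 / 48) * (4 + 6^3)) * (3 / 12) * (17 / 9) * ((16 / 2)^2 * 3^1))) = 9 / 121352800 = 0.00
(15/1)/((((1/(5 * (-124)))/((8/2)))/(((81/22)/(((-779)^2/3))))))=-4519800/6675251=-0.68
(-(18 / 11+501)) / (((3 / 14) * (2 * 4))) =-12901 / 44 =-293.20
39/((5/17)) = 663/5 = 132.60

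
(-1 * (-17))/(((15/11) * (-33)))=-17/45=-0.38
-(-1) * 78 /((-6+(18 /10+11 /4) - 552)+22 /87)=-135720 /962563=-0.14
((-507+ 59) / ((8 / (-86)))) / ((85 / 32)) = 154112 / 85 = 1813.08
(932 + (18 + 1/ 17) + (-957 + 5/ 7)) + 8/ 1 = 211/ 119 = 1.77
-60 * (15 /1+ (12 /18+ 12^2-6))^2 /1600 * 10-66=-214105 /24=-8921.04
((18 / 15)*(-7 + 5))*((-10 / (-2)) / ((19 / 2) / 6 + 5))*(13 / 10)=-936 / 395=-2.37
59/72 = 0.82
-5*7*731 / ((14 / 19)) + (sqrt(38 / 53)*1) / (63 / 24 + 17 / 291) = -69445 / 2 + 2328*sqrt(2014) / 331091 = -34722.18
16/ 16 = 1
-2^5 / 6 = -16 / 3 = -5.33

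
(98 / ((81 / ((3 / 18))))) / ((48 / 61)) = 2989 / 11664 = 0.26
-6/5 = -1.20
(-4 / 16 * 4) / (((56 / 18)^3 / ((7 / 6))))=-243 / 6272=-0.04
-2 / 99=-0.02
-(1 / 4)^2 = -1 / 16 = -0.06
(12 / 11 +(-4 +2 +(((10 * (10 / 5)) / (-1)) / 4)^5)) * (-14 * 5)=2406950 / 11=218813.64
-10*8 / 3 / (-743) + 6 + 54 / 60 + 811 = 18231791 / 22290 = 817.94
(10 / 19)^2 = 100 / 361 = 0.28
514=514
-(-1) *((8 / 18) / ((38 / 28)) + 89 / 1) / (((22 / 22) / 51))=259675 / 57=4555.70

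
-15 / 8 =-1.88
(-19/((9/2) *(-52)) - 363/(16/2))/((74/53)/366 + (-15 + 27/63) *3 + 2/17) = 16310501165/15697970808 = 1.04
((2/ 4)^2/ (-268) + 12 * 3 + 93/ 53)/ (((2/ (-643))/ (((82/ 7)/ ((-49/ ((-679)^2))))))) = 532070819654873/ 397712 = 1337829433.50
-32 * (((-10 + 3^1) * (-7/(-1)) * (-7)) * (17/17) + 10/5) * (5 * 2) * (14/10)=-154560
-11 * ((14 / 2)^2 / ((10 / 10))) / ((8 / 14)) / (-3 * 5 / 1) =3773 / 60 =62.88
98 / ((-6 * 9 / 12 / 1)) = -21.78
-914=-914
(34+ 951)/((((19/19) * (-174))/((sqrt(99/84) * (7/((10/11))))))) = -47.32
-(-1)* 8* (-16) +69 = -59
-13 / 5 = -2.60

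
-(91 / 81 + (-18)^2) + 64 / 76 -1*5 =-506764 / 1539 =-329.28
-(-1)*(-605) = -605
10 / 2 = 5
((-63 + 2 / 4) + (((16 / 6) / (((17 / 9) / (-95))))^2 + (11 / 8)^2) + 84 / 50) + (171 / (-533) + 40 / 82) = 4418712986981 / 246459200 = 17928.78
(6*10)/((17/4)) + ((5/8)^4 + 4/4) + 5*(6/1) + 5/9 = 45.83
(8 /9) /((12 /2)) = 4 /27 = 0.15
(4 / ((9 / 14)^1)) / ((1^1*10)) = 28 / 45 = 0.62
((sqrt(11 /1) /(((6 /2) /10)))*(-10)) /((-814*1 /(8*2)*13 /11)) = 800*sqrt(11) /1443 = 1.84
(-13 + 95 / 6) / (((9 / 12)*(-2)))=-1.89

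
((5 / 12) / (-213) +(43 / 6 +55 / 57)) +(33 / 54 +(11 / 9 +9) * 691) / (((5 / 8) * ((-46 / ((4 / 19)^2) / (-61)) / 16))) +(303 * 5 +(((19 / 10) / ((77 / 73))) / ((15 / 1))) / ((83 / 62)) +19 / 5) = 41218313602372817 / 3390819824700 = 12155.85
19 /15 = 1.27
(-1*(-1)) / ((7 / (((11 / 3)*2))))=22 / 21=1.05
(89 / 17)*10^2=8900 / 17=523.53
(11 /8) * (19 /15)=209 /120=1.74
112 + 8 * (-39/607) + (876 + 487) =895013/607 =1474.49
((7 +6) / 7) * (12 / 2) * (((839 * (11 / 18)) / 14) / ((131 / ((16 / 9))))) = 959816 / 173313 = 5.54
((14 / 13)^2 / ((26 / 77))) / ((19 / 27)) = 203742 / 41743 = 4.88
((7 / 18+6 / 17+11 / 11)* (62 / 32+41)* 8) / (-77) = -122057 / 15708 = -7.77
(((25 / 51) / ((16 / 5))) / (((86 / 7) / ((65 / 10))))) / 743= 11375 / 104281536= 0.00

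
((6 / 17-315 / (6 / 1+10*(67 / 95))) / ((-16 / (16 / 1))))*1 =100257 / 4216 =23.78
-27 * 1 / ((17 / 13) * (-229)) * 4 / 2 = 702 / 3893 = 0.18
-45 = -45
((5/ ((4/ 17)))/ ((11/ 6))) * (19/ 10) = 969/ 44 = 22.02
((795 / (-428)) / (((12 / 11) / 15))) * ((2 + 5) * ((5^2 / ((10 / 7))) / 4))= -10712625 / 13696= -782.17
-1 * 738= -738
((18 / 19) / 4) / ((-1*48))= -3 / 608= -0.00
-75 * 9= -675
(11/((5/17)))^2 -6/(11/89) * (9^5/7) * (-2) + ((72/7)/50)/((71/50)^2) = 7961256892433/9703925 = 820416.16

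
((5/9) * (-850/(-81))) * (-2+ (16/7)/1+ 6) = 187000/5103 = 36.65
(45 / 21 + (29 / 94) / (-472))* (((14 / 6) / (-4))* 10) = -3326585 / 266208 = -12.50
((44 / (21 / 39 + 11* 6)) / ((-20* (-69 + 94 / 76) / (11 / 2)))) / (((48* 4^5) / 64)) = 29887 / 8553120000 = 0.00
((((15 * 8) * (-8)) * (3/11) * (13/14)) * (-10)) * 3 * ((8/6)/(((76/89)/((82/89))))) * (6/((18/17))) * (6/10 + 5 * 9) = 208765440/77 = 2711239.48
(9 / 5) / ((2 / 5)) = 9 / 2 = 4.50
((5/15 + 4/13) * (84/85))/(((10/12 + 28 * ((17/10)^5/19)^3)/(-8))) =-5761560000000000000000/14231904757057055095313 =-0.40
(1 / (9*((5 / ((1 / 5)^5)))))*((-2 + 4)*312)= 0.00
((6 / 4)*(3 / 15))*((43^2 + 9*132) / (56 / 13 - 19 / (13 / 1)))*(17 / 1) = 5441.98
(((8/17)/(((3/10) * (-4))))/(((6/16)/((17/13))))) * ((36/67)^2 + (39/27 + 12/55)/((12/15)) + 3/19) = -3411141160/987925653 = -3.45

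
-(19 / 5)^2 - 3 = -436 / 25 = -17.44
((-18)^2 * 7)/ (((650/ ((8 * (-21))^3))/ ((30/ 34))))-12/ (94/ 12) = -758158586568/ 51935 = -14598220.59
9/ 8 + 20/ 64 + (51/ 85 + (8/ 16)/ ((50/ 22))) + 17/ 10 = 1583/ 400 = 3.96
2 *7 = 14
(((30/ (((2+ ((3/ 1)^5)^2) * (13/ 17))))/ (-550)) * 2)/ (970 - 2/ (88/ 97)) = -408/ 163446967645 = -0.00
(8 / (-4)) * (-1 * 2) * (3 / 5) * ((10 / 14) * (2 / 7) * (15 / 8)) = 45 / 49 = 0.92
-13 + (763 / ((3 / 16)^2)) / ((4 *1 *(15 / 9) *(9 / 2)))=710.44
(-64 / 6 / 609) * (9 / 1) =-32 / 203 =-0.16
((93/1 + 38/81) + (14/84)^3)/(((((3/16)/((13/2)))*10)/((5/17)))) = 46319/486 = 95.31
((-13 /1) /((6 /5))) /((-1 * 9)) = 65 /54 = 1.20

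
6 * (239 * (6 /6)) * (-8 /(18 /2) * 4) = -15296 /3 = -5098.67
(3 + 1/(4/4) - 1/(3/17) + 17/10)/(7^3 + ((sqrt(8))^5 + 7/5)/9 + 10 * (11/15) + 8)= 12099/129711112 - 60 * sqrt(2)/16213889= 0.00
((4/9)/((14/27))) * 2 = 12/7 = 1.71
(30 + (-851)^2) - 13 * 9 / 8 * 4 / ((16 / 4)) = 5793731 / 8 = 724216.38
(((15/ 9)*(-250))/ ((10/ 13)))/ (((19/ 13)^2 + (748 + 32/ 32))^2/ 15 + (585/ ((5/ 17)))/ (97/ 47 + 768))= -494051748125/ 34309639588041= -0.01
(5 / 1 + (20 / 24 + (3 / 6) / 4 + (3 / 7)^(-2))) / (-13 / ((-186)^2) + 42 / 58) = 22880449 / 1452278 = 15.75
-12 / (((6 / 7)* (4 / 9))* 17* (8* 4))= -63 / 1088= -0.06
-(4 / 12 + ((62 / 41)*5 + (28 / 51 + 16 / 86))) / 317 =-258631 / 9500807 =-0.03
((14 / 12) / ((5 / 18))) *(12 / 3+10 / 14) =99 / 5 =19.80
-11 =-11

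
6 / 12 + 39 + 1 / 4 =159 / 4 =39.75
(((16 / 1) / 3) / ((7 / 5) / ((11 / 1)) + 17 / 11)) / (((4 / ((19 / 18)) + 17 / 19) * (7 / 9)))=12540 / 14329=0.88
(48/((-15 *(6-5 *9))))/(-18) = -8/1755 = -0.00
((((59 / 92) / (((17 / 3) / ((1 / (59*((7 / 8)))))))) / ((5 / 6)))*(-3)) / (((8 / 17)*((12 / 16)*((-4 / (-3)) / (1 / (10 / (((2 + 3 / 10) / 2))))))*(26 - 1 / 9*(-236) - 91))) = 243 / 4886000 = 0.00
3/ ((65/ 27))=81/ 65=1.25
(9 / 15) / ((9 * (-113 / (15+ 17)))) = -32 / 1695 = -0.02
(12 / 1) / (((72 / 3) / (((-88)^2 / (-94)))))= -1936 / 47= -41.19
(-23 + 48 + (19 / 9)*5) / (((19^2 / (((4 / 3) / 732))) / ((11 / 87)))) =3520 / 155181987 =0.00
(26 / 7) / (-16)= -13 / 56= -0.23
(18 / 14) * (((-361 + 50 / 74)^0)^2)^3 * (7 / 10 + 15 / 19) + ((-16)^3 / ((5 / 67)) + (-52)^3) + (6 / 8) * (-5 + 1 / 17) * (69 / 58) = -12818535822 / 65569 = -195496.89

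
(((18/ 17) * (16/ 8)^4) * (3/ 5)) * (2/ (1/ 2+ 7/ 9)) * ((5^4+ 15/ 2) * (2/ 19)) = 342144/ 323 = 1059.27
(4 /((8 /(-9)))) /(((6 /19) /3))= -171 /4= -42.75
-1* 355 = -355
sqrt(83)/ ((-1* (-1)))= 9.11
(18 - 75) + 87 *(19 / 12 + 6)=2411 / 4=602.75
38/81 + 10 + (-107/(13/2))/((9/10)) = -8236/1053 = -7.82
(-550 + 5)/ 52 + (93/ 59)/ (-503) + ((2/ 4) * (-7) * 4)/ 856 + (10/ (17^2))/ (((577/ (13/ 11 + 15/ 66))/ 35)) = -1589721673539481/ 151440998156162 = -10.50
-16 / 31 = -0.52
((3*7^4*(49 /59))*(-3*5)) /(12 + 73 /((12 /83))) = -63530460 /365977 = -173.59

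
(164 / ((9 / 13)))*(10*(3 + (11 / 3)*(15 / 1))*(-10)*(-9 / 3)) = 12365600 / 3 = 4121866.67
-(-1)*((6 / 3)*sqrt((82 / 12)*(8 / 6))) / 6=sqrt(82) / 9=1.01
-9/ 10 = -0.90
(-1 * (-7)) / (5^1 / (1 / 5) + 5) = 7 / 30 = 0.23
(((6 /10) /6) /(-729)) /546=-0.00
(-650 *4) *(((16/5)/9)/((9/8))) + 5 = -66155/81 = -816.73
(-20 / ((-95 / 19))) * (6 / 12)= 2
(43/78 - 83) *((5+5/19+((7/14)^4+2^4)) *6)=-41692173/3952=-10549.64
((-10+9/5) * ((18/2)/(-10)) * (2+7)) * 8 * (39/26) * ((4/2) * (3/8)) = 29889/50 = 597.78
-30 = -30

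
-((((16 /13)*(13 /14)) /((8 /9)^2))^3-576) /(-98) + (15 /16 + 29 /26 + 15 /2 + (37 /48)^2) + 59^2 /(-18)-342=-1069406721679 /2013613056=-531.09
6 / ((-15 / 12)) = -24 / 5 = -4.80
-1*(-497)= 497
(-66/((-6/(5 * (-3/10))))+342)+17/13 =8497/26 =326.81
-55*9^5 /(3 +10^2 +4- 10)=-3247695 /97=-33481.39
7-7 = 0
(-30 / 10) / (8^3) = -3 / 512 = -0.01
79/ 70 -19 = -1251/ 70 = -17.87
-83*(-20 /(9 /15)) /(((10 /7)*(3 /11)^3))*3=7733110 /27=286411.48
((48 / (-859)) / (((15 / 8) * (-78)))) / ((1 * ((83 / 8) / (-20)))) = -2048 / 2780583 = -0.00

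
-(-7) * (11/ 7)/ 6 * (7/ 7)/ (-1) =-11/ 6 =-1.83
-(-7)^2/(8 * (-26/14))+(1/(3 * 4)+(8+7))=18.38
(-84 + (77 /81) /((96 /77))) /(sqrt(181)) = -647255 * sqrt(181) /1407456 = -6.19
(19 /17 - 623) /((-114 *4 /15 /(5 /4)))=66075 /2584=25.57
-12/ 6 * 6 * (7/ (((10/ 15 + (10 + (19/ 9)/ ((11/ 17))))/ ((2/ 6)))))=-396/ 197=-2.01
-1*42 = -42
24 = 24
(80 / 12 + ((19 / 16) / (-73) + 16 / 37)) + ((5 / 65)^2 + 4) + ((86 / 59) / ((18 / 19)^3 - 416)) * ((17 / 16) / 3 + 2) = 20393830927602095 / 1840518152461248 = 11.08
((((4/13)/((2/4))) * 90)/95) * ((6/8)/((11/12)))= 1296/2717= 0.48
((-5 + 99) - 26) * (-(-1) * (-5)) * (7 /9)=-2380 /9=-264.44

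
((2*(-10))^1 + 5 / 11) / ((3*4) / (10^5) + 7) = -5375000 / 1925033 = -2.79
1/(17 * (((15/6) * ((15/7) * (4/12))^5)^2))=0.27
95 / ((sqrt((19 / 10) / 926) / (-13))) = -27264.38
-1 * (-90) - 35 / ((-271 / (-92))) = 21170 / 271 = 78.12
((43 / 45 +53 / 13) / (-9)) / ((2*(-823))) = 1472 / 4333095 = 0.00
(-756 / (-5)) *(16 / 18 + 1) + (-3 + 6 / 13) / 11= 18549 / 65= 285.37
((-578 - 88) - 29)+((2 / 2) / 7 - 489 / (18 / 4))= -16874 / 21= -803.52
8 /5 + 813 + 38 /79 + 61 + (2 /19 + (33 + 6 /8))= 27316287 /30020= 909.94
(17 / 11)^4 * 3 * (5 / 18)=417605 / 87846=4.75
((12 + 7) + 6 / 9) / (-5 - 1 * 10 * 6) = -0.30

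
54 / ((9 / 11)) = 66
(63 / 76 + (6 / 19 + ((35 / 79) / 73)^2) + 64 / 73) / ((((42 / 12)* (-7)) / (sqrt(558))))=-15328705785* sqrt(62) / 61926934118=-1.95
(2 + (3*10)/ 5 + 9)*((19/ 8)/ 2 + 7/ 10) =32.09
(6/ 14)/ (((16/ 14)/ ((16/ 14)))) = 3/ 7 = 0.43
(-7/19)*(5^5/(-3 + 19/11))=34375/38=904.61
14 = 14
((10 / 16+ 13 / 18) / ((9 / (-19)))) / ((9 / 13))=-23959 / 5832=-4.11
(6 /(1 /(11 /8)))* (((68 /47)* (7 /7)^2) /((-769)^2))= 561 /27793967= 0.00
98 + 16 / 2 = 106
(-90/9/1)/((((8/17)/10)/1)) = -425/2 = -212.50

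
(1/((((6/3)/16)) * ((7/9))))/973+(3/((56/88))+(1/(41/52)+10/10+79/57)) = 133372937/15917307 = 8.38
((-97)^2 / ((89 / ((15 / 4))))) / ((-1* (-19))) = 141135 / 6764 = 20.87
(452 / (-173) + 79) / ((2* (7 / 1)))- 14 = -20693 / 2422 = -8.54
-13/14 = -0.93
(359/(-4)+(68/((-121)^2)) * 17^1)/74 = -5251495/4333736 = -1.21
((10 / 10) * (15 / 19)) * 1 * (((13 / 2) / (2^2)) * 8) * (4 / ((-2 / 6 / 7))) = -16380 / 19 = -862.11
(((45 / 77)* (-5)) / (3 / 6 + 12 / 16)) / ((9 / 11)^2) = -220 / 63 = -3.49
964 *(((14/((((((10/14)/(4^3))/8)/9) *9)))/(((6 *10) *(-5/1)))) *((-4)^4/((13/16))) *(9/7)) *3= -63682117632/1625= -39188995.47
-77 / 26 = -2.96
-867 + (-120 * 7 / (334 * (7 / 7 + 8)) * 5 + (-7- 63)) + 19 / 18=-2817649 / 3006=-937.34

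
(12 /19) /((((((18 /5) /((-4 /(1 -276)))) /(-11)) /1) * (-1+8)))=-8 /1995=-0.00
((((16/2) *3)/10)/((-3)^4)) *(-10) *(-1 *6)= 16/9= 1.78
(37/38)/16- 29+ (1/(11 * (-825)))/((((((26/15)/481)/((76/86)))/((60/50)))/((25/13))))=-1192672749/41124512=-29.00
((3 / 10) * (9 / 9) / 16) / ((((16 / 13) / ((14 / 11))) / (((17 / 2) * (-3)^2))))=41769 / 28160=1.48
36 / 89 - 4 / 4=-53 / 89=-0.60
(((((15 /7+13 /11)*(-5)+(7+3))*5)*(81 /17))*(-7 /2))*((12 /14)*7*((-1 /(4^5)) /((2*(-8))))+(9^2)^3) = 26447905400625 /90112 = 293500370.66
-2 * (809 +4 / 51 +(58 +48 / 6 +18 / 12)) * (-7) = 625877 / 51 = 12272.10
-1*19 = -19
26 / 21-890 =-18664 / 21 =-888.76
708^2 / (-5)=-501264 / 5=-100252.80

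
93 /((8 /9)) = 837 /8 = 104.62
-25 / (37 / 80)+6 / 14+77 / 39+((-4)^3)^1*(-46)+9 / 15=146108383 / 50505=2892.95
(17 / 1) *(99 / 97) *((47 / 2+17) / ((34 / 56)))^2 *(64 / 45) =905313024 / 8245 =109801.46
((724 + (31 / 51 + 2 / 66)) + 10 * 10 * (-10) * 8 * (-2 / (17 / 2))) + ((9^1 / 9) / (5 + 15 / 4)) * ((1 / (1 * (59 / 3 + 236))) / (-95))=3729833286818 / 1430704275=2606.99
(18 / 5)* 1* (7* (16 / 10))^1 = 1008 / 25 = 40.32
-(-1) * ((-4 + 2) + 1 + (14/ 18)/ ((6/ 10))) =0.30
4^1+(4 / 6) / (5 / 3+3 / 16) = 388 / 89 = 4.36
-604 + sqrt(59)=-596.32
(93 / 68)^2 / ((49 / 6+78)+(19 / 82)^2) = 43616907 / 2010557972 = 0.02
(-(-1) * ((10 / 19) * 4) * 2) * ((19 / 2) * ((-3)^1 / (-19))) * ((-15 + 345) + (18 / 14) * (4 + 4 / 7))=1974960 / 931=2121.33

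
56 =56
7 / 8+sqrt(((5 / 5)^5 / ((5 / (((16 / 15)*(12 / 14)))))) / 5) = 4*sqrt(70) / 175+7 / 8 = 1.07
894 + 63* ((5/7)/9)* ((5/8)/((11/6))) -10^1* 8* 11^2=-386509/44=-8784.30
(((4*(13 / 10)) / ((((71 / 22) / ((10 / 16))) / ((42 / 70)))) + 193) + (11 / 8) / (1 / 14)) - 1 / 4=150949 / 710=212.60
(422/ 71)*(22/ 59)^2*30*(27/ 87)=7.69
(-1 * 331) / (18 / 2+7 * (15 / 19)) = -22.79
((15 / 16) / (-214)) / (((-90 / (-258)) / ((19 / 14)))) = -817 / 47936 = -0.02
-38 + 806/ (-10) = -593/ 5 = -118.60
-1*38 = -38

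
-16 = -16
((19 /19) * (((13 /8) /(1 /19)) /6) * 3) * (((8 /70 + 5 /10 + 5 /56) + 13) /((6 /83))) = 2926.43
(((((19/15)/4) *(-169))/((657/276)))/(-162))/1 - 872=-871.86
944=944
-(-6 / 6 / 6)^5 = 1 / 7776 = 0.00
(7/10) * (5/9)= 7/18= 0.39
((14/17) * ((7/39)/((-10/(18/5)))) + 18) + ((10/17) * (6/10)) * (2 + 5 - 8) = 5718/325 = 17.59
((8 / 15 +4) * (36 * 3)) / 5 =2448 / 25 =97.92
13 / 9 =1.44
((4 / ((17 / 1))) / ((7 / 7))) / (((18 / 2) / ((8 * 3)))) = 32 / 51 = 0.63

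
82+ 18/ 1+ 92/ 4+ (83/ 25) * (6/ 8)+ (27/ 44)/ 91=3140556/ 25025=125.50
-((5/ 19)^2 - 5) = 1780/ 361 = 4.93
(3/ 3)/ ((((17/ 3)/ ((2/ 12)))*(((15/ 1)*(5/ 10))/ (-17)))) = -1/ 15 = -0.07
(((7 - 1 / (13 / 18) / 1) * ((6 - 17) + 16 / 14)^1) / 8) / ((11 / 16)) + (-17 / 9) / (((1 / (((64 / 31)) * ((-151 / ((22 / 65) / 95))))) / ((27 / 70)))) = 1977920586 / 31031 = 63740.15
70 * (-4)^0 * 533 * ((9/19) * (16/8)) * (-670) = -449958600/19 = -23682031.58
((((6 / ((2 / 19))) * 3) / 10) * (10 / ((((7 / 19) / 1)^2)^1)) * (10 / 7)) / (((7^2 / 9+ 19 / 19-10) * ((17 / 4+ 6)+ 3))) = -2777895 / 72716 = -38.20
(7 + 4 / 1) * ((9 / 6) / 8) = 33 / 16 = 2.06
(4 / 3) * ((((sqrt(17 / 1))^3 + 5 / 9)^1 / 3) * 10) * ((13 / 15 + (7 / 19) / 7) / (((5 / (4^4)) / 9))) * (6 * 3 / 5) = 1073152 / 285 + 54730752 * sqrt(17) / 475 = 478840.54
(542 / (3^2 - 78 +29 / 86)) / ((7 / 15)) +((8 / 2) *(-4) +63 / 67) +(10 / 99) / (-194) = -170075884690 / 5318996067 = -31.98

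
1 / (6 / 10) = 5 / 3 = 1.67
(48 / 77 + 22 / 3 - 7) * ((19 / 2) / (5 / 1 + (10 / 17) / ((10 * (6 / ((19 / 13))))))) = 1.81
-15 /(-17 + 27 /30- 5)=150 /211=0.71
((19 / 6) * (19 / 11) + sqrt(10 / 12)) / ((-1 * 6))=-361 / 396- sqrt(30) / 36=-1.06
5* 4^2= 80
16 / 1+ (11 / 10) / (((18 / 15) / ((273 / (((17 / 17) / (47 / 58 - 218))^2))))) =158843308705 / 13456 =11804645.42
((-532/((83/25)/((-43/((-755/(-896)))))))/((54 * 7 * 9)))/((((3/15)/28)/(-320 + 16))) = -311552819200/3045519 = -102298.76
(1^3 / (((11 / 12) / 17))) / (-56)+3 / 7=15 / 154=0.10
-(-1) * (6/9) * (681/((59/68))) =30872/59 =523.25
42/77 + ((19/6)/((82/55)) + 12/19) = 339437/102828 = 3.30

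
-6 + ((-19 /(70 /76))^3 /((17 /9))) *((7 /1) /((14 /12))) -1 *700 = -28589.82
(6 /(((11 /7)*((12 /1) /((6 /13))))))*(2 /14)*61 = 183 /143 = 1.28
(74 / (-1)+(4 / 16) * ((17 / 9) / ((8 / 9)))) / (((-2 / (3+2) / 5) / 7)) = 411425 / 64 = 6428.52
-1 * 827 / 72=-827 / 72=-11.49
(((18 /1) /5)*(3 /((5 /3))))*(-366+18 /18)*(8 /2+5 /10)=-53217 /5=-10643.40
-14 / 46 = -0.30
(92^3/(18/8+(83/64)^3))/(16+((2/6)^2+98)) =1837155483648/1192974497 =1539.98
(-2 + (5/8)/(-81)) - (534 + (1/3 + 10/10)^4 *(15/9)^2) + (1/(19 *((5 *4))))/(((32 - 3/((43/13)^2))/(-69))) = -17706053568713/32500540440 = -544.79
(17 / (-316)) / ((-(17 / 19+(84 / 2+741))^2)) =6137 / 70098670576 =0.00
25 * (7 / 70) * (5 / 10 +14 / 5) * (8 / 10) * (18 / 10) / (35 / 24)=7128 / 875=8.15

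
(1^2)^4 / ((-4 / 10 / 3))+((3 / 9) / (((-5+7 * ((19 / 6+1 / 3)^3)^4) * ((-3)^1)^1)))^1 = -13080013648337 / 1744001818686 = -7.50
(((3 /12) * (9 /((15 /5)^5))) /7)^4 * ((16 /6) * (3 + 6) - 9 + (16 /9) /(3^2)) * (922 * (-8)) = -567491 /1653682833936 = -0.00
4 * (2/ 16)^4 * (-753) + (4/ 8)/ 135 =-101143/ 138240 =-0.73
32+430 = 462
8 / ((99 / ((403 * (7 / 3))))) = 22568 / 297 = 75.99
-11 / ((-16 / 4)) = 11 / 4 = 2.75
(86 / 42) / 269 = 43 / 5649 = 0.01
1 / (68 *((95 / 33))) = 33 / 6460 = 0.01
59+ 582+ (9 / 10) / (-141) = 301267 / 470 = 640.99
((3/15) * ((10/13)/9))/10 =1/585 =0.00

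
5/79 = 0.06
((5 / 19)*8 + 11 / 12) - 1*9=-1363 / 228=-5.98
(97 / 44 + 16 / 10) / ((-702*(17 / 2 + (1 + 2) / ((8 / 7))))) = -31 / 63635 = -0.00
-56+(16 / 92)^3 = -681288 / 12167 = -55.99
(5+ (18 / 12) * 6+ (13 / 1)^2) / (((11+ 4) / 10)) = 122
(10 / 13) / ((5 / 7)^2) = 98 / 65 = 1.51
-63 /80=-0.79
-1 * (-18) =18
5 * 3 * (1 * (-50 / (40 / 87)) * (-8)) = 13050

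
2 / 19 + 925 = 925.11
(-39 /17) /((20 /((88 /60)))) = -143 /850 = -0.17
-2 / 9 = -0.22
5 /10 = 1 /2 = 0.50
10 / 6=5 / 3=1.67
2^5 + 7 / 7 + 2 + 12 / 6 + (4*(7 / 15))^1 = 583 / 15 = 38.87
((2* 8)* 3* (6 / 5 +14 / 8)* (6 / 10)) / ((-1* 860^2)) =-531 / 4622500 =-0.00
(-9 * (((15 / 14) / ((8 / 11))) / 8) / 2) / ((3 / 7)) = -495 / 256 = -1.93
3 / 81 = 1 / 27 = 0.04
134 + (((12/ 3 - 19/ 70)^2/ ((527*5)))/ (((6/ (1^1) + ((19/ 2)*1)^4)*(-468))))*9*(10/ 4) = 293331738367979/ 2189042824150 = 134.00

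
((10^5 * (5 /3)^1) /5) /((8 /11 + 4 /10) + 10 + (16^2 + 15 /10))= 11000000 /88647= 124.09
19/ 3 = 6.33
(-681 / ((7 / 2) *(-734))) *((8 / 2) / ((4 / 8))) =5448 / 2569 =2.12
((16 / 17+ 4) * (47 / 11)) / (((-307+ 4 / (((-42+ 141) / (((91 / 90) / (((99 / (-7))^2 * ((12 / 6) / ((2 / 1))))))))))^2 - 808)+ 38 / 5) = 0.00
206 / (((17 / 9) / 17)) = 1854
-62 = -62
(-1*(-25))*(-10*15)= -3750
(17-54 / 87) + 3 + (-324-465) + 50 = -20869 / 29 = -719.62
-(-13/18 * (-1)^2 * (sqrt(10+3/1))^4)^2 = -4826809/324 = -14897.56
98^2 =9604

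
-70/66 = -35/33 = -1.06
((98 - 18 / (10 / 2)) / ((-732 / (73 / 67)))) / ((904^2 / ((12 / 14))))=-4307 / 29224665680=-0.00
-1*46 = -46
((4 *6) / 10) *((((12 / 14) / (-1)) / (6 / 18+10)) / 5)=-0.04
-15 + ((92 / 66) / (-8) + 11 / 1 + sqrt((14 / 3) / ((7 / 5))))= -551 / 132 + sqrt(30) / 3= -2.35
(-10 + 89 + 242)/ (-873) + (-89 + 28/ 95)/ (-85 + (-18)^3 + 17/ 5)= -19219829/ 54493824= -0.35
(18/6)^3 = 27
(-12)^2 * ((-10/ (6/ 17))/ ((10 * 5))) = -408/ 5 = -81.60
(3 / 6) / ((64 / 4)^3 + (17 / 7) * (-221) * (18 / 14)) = 49 / 333782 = 0.00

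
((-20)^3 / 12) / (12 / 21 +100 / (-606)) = -1640.37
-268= -268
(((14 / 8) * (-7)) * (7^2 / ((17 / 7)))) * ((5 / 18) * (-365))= 30672775 / 1224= 25059.46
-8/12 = -2/3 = -0.67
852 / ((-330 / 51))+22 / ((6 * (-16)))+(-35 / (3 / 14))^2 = 210243337 / 7920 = 26545.88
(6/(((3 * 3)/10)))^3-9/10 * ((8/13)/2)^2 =6758056/22815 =296.21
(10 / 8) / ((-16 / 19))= -95 / 64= -1.48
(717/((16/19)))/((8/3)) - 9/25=1020573/3200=318.93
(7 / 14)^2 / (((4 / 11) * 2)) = 11 / 32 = 0.34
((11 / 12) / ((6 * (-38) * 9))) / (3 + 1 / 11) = -0.00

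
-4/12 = -1/3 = -0.33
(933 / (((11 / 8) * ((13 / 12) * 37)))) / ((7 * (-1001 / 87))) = -7792416 / 37074037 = -0.21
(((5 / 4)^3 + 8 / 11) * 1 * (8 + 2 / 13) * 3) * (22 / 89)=300033 / 18512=16.21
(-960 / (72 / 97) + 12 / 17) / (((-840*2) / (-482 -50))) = -313139 / 765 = -409.33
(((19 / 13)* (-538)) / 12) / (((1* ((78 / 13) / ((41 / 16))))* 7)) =-209551 / 52416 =-4.00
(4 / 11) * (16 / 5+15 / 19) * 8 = 11.61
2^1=2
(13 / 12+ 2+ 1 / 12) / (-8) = -19 / 48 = -0.40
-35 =-35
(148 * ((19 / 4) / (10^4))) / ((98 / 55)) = 7733 / 196000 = 0.04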